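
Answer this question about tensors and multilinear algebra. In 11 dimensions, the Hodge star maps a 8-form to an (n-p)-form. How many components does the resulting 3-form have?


The Hodge dual of a p-form on an n-dimensional manifold is an (n-p)-form.
n = 11, p = 8, so dual degree = 11 - 8 = 3
The number of components is C(n, n-p) = C(11, 3) = 165

165


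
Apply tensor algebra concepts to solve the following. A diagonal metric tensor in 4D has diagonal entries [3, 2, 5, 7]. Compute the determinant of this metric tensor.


For a diagonal metric, the determinant is the product of diagonal entries.
Diagonal entries: 3, 2, 5, 7
det(g) = 3 * 2 * 5 * 7 = 210

210


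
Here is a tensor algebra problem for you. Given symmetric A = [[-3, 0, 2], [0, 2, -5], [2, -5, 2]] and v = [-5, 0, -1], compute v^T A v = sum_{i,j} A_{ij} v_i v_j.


First compute Av:
(Av)_1 = -3*-5 + 0*0 + 2*-1 = 13
(Av)_2 = 0*-5 + 2*0 + -5*-1 = 5
(Av)_3 = 2*-5 + -5*0 + 2*-1 = -12
Av = [13, 5, -12]
Then v^T (Av) = -5*13 + 0*5 + -1*-12
= -65 + 0 + 12 = -53

-53


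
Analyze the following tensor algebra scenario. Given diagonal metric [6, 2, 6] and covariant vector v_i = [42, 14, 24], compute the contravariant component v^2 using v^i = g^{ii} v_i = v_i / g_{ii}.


To raise an index with a diagonal metric: v^i = v_i / g_{ii}.
For index 2: v_2 = 14, g_{22} = 2
v^2 = 14 / 2 = 7

7


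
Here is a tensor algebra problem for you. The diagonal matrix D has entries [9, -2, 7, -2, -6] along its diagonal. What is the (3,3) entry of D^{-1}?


For a diagonal matrix, the inverse has entries (D^{-1})_{ii} = 1/d_{ii}.
The diagonal entries are: d_{11} = 9, d_{22} = -2, d_{33} = 7, d_{44} = -2, d_{55} = -6
We need (D^{-1})_{33} = 1/d_{33} = 1/7 = 1/7

1/7


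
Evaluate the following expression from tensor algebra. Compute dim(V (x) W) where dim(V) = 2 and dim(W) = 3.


The dimension of a tensor product is the product of dimensions.
dim(V) = 2, dim(W) = 3
dim(V (x) W) = 2 * 3 = 6

6


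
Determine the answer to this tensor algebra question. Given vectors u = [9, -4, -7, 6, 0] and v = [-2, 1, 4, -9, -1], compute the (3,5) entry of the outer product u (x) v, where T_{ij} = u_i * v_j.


The outer product entry T_{ij} = u_i * v_j.
We need i=3, j=5.
u_3 = -7, v_5 = -1
T_{3,5} = -7 * -1 = 7

7


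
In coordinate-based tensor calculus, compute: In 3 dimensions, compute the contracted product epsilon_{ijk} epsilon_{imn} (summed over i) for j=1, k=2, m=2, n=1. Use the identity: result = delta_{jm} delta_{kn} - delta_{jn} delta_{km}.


Using the identity: epsilon_{ijk} epsilon_{imn} = delta_{jm} delta_{kn} - delta_{jn} delta_{km}.
delta_{12} = 0
delta_{21} = 0
delta_{11} = 1
delta_{22} = 1
Result = 0 * 0 - 1 * 1 = 0 - 1 = -1

-1


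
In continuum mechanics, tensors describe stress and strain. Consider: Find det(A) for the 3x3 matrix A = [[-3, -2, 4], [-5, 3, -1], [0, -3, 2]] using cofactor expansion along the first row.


Expanding along the first row, det(A) = a11*M_11 - a12*M_12 + a13*M_13, where M_1j is the (1,j) minor.
Minor M_11 = 3*2 - -1*-3 = 3
Minor M_12 = -5*2 - -1*0 = -10
Minor M_13 = -5*-3 - 3*0 = 15
det = -3*(3) - -2*(-10) + 4*(15)
    = -9 - 20 + 60
    = 31

31


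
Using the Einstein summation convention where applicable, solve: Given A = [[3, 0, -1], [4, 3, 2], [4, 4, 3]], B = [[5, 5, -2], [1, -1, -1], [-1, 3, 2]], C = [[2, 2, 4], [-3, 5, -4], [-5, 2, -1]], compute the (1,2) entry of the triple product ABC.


(ABC)_{12} = sum_m (AB)_{1m} C_{m2}. First compute row 1 of AB.
(AB)_{11} = 3*5 + 0*1 + -1*-1 = 16
(AB)_{12} = 3*5 + 0*-1 + -1*3 = 12
(AB)_{13} = 3*-2 + 0*-1 + -1*2 = -8
Now contract with column 2 of C:
(AB)_{11} * C_{12} = 16 * 2 = 32
(AB)_{12} * C_{22} = 12 * 5 = 60
(AB)_{13} * C_{32} = -8 * 2 = -16
(ABC)_{12} = 32 + 60 + -16 = 76

76


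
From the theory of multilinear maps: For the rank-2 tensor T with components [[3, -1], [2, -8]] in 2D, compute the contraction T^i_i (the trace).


The contraction (trace) of a rank-2 tensor is the sum of its diagonal elements.
Diagonal entries: A[1,1] = 3, A[2,2] = -8
Tr(A) = 3 + -8 = -5

-5


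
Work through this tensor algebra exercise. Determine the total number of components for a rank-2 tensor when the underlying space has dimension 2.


The number of components of a rank-r tensor in d dimensions is d^r.
Here d = 2 and r = 2.
2^2 = 4

4


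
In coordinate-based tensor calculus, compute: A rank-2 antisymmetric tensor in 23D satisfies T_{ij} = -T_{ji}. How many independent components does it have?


An antisymmetric rank-2 tensor satisfies A_{ij} = -A_{ji}, so diagonal entries are zero.
The independent components are the upper-triangular entries: C(n, 2) = n(n-1)/2.
n = 23
C(23, 2) = 23 * 22 / 2 = 506 / 2 = 253

253


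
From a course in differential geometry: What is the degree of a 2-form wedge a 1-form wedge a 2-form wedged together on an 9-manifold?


The degree of a wedge product is the sum of the degrees of the individual forms.
Degrees: 2, 1, 2
Total degree = 2 + 1 + 2 = 5

5


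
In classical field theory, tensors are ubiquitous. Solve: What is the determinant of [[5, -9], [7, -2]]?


For a 2x2 matrix [[a, b], [c, d]], det = a*d - b*c.
a = 5, b = -9, c = 7, d = -2
a*d = 5 * -2 = -10
b*c = -9 * 7 = -63
det = -10 - -63 = 53

53


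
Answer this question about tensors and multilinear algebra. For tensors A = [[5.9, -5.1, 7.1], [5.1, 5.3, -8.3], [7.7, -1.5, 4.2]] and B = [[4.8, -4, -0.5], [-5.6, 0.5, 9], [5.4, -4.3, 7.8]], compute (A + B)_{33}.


Tensor addition is component-wise: (A + B)_{ij} = A_{ij} + B_{ij}.
A_{33} = 4.2
B_{33} = 7.8
(A + B)_{33} = 4.2 + 7.8 = 12

12


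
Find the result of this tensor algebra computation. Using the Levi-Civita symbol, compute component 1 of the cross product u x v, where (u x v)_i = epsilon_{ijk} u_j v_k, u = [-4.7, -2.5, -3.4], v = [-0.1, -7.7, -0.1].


(u x v)_1 = sum_{j,k} epsilon_{1jk} u_j v_k. Only permutations of (1,2,3) contribute; the two non-zero terms are:
eps_{123} u_2 v_3 = 1 * -2.5 * -0.1 = 0.25
eps_{132} u_3 v_2 = -1 * -3.4 * -7.7 = -26.18
(u x v)_1 = -25.93

-25.93


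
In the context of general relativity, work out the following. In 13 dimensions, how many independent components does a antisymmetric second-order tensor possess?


A antisymmetric rank-2 tensor in d dimensions has d(d-1)/2 independent components.
d = 13
d(d-1)/2 = 13 * 12 / 2 = 156 / 2 = 78

78


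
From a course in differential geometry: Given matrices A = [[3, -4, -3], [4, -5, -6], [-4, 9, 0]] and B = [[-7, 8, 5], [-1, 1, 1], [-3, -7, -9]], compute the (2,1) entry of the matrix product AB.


(AB)_{ij} = sum_k A_{ik} B_{kj}.
For i=2, j=1:
A_{21} * B_{11} = 4 * -7 = -28
A_{22} * B_{21} = -5 * -1 = 5
A_{23} * B_{31} = -6 * -3 = 18
Sum = -28 + 5 + 18 = -5

-5


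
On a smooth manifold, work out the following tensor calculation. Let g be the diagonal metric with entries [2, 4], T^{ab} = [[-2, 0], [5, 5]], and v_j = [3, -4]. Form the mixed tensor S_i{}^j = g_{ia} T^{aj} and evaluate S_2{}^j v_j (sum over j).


Step 1: lower the first index. For a diagonal metric, g_{ia} T^{aj} = g_{ii} T^{ij} (no sum on i).
g_{22} = 4
S_2{}^1 = 4 * T^{21} = 4 * 5 = 20
S_2{}^2 = 4 * T^{22} = 4 * 5 = 20
Step 2: contract S_2{}^j with v_j.
S_2{}^1 * v_1 = 20 * 3 = 60
S_2{}^2 * v_2 = 20 * -4 = -80
Result = 60 + -80 = -20

-20


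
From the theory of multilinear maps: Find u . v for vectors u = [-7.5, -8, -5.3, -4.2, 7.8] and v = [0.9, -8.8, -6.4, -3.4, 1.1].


The inner product u . v = sum of u_i * v_i.
Term-by-term: -7.5 * 0.9, -8 * -8.8, -5.3 * -6.4, -4.2 * -3.4, 7.8 * 1.1
Products: -6.75, 70.4, 33.92, 14.28, 8.58
Sum = -6.75 + 70.4 + 33.92 + 14.28 + 8.58 = 120.43

120.43


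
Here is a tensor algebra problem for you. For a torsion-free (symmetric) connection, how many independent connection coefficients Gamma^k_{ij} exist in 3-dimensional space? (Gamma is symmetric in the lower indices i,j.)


Christoffel symbols Gamma^k_{ij} are symmetric in i,j, so there are d * d(d+1)/2 independent symbols.
d = 3
d(d+1)/2 = 3 * 4 / 2 = 6
Total = 3 * 6 = 18

18


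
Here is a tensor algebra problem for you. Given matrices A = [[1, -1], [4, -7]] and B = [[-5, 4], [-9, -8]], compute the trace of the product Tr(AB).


Tr(AB) = sum_i (AB)_{ii} where (AB)_{ii} = sum_k A_{ik} B_{ki}.
(AB)_{11} = 1*-5 + -1*-9 = 4
(AB)_{22} = 4*4 + -7*-8 = 72
Tr(AB) = 4 + 72 = 76

76


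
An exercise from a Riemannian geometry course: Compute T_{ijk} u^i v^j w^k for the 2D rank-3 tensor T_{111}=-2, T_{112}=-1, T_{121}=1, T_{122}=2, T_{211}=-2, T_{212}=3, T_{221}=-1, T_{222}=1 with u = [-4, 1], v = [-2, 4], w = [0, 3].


S = sum over i,j,k of T_{ijk} u_i v_j w_k. Expanding all 8 terms:
T_{111}*u_1*v_1*w_1 = -2*-4*-2*0 = 0  (running total: 0)
T_{112}*u_1*v_1*w_2 = -1*-4*-2*3 = -24  (running total: -24)
T_{121}*u_1*v_2*w_1 = 1*-4*4*0 = 0  (running total: -24)
T_{122}*u_1*v_2*w_2 = 2*-4*4*3 = -96  (running total: -120)
T_{211}*u_2*v_1*w_1 = -2*1*-2*0 = 0  (running total: -120)
T_{212}*u_2*v_1*w_2 = 3*1*-2*3 = -18  (running total: -138)
T_{221}*u_2*v_2*w_1 = -1*1*4*0 = 0  (running total: -138)
T_{222}*u_2*v_2*w_2 = 1*1*4*3 = 12  (running total: -126)
S = -126

-126


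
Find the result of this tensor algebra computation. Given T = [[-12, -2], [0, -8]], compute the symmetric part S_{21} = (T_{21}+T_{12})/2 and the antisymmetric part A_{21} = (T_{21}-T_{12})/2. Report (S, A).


T_{21} = 0
T_{12} = -2
S_{21} = (0 + -2)/2 = -2/2 = -1
A_{21} = (0 - -2)/2 = 2/2 = 1
Check: S + A = -1 + 1 = 0 = T_{21}.

(-1, 1)


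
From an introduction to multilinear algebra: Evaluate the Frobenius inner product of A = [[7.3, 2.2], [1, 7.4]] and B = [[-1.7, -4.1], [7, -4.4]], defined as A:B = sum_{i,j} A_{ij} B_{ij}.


A:B = sum over all i,j of A_{ij} * B_{ij}.
Row 1: 7.3*-1.7=-12.41, 2.2*-4.1=-9.02 => row sum = -21.43
Row 2: 1*7=7, 7.4*-4.4=-32.56 => row sum = -25.56
Total = -21.43 + -25.56 = -46.99

-46.99


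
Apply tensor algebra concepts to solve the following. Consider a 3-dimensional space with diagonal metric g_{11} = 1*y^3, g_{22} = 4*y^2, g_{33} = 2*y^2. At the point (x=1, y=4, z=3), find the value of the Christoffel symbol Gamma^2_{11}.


For a diagonal metric, Gamma^k_{ij} = (1/2) g^{kk} (dg_{ik}/dx_j + dg_{jk}/dx_i - dg_{ij}/dx_k).
The metric is diagonal, so g_{ab} = 0 for a != b.
At the given point: g_{11} = 64, g_{22} = 64, g_{33} = 32
g^{22} = 1/64
dg_{12}/dx_1 = 0 (off-diagonal)
dg_{12}/dx_1 = 0 (off-diagonal)
dg_{11}/dx_2 = dg_{11}/dx_2 = 48
Numerator = 0 + 0 - 48 = -48
Gamma^2_{11} = -48 / (2 * 64) = -3/8

-3/8


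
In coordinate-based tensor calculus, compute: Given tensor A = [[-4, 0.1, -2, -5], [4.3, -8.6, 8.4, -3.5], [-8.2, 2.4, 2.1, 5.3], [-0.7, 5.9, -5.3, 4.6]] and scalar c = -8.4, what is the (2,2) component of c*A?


Scalar multiplication: (cA)_{ij} = c * A_{ij}.
c = -8.4
A_{22} = -8.6
(cA)_{22} = -8.4 * -8.6 = 72.24

72.24


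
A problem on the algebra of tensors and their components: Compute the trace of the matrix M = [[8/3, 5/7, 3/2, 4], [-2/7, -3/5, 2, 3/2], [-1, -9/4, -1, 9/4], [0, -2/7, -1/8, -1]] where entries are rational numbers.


The trace is the sum of diagonal entries.
Diagonal: M[1,1] = 8/3, M[2,2] = -3/5, M[3,3] = -1, M[4,4] = -1
Tr(M) = 8/3 + -3/5 + -1 + -1
Computing step by step:
After adding M[1,1]: 8/3
After adding M[2,2]: 31/15
After adding M[3,3]: 16/15
After adding M[4,4]: 1/15
Tr(M) = 1/15

1/15


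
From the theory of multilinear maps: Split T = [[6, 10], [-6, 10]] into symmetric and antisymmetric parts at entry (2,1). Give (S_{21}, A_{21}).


T_{21} = -6
T_{12} = 10
S_{21} = (-6 + 10)/2 = 4/2 = 2
A_{21} = (-6 - 10)/2 = -16/2 = -8
Check: S + A = 2 + -8 = -6 = T_{21}.

(2, -8)


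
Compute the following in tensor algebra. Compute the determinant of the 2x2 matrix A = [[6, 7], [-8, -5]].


For a 2x2 matrix [[a, b], [c, d]], det = a*d - b*c.
a = 6, b = 7, c = -8, d = -5
a*d = 6 * -5 = -30
b*c = 7 * -8 = -56
det = -30 - -56 = 26

26


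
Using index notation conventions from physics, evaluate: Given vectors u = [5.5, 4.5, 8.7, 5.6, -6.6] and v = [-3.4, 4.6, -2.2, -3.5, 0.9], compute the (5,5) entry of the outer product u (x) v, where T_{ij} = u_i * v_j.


The outer product entry T_{ij} = u_i * v_j.
We need i=5, j=5.
u_5 = -6.6, v_5 = 0.9
T_{5,5} = -6.6 * 0.9 = -5.94

-5.94


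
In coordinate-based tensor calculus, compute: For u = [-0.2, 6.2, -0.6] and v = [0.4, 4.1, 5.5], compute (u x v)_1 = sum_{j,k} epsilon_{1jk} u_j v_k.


(u x v)_1 = sum_{j,k} epsilon_{1jk} u_j v_k. Only permutations of (1,2,3) contribute; the two non-zero terms are:
eps_{123} u_2 v_3 = 1 * 6.2 * 5.5 = 34.1
eps_{132} u_3 v_2 = -1 * -0.6 * 4.1 = 2.46
(u x v)_1 = 36.56

36.56


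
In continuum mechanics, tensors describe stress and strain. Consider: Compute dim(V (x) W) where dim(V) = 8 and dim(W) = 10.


The dimension of a tensor product is the product of dimensions.
dim(V) = 8, dim(W) = 10
dim(V (x) W) = 8 * 10 = 80

80


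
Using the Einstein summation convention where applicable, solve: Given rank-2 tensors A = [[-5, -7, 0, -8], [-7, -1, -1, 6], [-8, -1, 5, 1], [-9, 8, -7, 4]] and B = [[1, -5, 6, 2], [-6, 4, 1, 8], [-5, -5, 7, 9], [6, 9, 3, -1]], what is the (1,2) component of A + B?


Tensor addition is component-wise: (A + B)_{ij} = A_{ij} + B_{ij}.
A_{12} = -7
B_{12} = -5
(A + B)_{12} = -7 + -5 = -12

-12


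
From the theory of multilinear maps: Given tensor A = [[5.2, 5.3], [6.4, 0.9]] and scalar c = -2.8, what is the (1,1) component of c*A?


Scalar multiplication: (cA)_{ij} = c * A_{ij}.
c = -2.8
A_{11} = 5.2
(cA)_{11} = -2.8 * 5.2 = -14.56

-14.56


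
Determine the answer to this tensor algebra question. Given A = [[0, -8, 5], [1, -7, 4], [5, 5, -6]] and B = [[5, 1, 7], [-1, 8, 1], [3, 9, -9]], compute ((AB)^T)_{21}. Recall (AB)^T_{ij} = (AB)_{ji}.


(AB)^T_{ij} = (AB)_{ji} = sum_k A_{jk} B_{ki}.
For i=2, j=1 we need (AB)_{12}:
A_{11} * B_{12} = 0 * 1 = 0
A_{12} * B_{22} = -8 * 8 = -64
A_{13} * B_{32} = 5 * 9 = 45
Sum = 0 + -64 + 45 = -19

-19


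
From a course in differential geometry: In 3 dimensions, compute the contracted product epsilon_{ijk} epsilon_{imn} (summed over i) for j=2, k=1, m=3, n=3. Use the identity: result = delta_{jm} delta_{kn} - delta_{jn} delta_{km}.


Using the identity: epsilon_{ijk} epsilon_{imn} = delta_{jm} delta_{kn} - delta_{jn} delta_{km}.
delta_{23} = 0
delta_{13} = 0
delta_{23} = 0
delta_{13} = 0
Result = 0 * 0 - 0 * 0 = 0 - 0 = 0

0


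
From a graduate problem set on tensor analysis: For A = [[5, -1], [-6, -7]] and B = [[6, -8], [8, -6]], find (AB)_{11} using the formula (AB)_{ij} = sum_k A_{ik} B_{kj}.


(AB)_{ij} = sum_k A_{ik} B_{kj}.
For i=1, j=1:
A_{11} * B_{11} = 5 * 6 = 30
A_{12} * B_{21} = -1 * 8 = -8
Sum = 30 + -8 = 22

22


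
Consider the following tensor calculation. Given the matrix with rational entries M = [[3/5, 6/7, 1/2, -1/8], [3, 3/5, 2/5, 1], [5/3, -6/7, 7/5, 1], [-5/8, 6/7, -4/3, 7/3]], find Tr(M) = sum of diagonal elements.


The trace is the sum of diagonal entries.
Diagonal: M[1,1] = 3/5, M[2,2] = 3/5, M[3,3] = 7/5, M[4,4] = 7/3
Tr(M) = 3/5 + 3/5 + 7/5 + 7/3
Computing step by step:
After adding M[1,1]: 3/5
After adding M[2,2]: 6/5
After adding M[3,3]: 13/5
After adding M[4,4]: 74/15
Tr(M) = 74/15

74/15


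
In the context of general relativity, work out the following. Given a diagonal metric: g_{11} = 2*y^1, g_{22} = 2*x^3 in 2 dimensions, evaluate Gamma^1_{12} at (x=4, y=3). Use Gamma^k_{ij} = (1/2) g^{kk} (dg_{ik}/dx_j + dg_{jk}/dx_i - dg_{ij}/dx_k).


For a diagonal metric, Gamma^k_{ij} = (1/2) g^{kk} (dg_{ik}/dx_j + dg_{jk}/dx_i - dg_{ij}/dx_k).
The metric is diagonal, so g_{ab} = 0 for a != b.
At the given point: g_{11} = 6, g_{22} = 128
g^{11} = 1/6
dg_{11}/dx_2 = dg_{11}/dx_2 = 2
dg_{21}/dx_1 = 0 (off-diagonal)
dg_{12}/dx_1 = 0 (off-diagonal)
Numerator = 2 + 0 - 0 = 2
Gamma^1_{12} = 2 / (2 * 6) = 1/6

1/6


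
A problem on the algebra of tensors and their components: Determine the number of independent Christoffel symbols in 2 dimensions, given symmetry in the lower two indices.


Christoffel symbols Gamma^k_{ij} are symmetric in i,j, so there are d * d(d+1)/2 independent symbols.
d = 2
d(d+1)/2 = 2 * 3 / 2 = 3
Total = 2 * 3 = 6

6


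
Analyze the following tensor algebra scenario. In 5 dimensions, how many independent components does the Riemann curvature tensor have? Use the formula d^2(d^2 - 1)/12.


The Riemann tensor in d dimensions has d^2(d^2 - 1)/12 independent components.
d = 5, so d^2 = 25
d^2 - 1 = 24
d^2(d^2 - 1) = 25 * 24 = 600
Divide by 12: 600 / 12 = 50

50


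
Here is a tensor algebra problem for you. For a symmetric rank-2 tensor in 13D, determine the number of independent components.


A symmetric rank-2 tensor in d dimensions has d(d+1)/2 independent components.
d = 13
d(d+1)/2 = 13 * 14 / 2 = 182 / 2 = 91

91


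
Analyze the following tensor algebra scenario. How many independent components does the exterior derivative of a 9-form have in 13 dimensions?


The exterior derivative of a p-form is a (p+1)-form.
Its number of independent components is C(n, p+1).
n = 13, p+1 = 10
C(13, 10) = 286

286


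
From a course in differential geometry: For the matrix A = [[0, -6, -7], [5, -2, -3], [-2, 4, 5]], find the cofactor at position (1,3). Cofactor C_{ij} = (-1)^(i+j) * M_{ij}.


To find cofactor C_{13}, delete row 1 and column 3.
The resulting 2x2 submatrix is: [[5, -2], [-2, 4]]
Minor M_{13} = 5*4 - -2*-2
  = 20 - 4 = 16
Sign = (-1)^(1+3) = (-1)^4 = 1
Cofactor C_{13} = 1 * 16 = 16

16


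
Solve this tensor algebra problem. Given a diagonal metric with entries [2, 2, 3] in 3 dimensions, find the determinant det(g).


For a diagonal metric, the determinant is the product of diagonal entries.
Diagonal entries: 2, 2, 3
det(g) = 2 * 2 * 3 = 12

12


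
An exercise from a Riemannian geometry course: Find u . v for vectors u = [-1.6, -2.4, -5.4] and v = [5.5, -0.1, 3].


The inner product u . v = sum of u_i * v_i.
Term-by-term: -1.6 * 5.5, -2.4 * -0.1, -5.4 * 3
Products: -8.8, 0.24, -16.2
Sum = -8.8 + 0.24 + -16.2 = -24.76

-24.76


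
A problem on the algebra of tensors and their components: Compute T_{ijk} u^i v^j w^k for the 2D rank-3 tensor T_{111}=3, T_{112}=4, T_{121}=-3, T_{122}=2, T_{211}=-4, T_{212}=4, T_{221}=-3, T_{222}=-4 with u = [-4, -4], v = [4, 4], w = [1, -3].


S = sum over i,j,k of T_{ijk} u_i v_j w_k. Expanding all 8 terms:
T_{111}*u_1*v_1*w_1 = 3*-4*4*1 = -48  (running total: -48)
T_{112}*u_1*v_1*w_2 = 4*-4*4*-3 = 192  (running total: 144)
T_{121}*u_1*v_2*w_1 = -3*-4*4*1 = 48  (running total: 192)
T_{122}*u_1*v_2*w_2 = 2*-4*4*-3 = 96  (running total: 288)
T_{211}*u_2*v_1*w_1 = -4*-4*4*1 = 64  (running total: 352)
T_{212}*u_2*v_1*w_2 = 4*-4*4*-3 = 192  (running total: 544)
T_{221}*u_2*v_2*w_1 = -3*-4*4*1 = 48  (running total: 592)
T_{222}*u_2*v_2*w_2 = -4*-4*4*-3 = -192  (running total: 400)
S = 400

400


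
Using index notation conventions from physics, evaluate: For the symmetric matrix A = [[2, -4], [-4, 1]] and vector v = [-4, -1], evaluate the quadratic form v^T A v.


First compute Av:
(Av)_1 = 2*-4 + -4*-1 = -4
(Av)_2 = -4*-4 + 1*-1 = 15
Av = [-4, 15]
Then v^T (Av) = -4*-4 + -1*15
= 16 + -15 = 1

1


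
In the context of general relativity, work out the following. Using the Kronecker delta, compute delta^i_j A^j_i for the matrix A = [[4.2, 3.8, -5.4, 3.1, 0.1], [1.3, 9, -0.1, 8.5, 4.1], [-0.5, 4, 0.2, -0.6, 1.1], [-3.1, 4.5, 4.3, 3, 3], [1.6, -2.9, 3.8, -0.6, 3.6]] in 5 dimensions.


The contraction (trace) of a rank-2 tensor is the sum of its diagonal elements.
Diagonal entries: A[1,1] = 4.2, A[2,2] = 9, A[3,3] = 0.2, A[4,4] = 3, A[5,5] = 3.6
Tr(A) = 4.2 + 9 + 0.2 + 3 + 3.6 = 20

20


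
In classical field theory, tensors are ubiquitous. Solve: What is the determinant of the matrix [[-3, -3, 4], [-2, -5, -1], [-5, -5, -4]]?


Expanding along the first row, det(A) = a11*M_11 - a12*M_12 + a13*M_13, where M_1j is the (1,j) minor.
Minor M_11 = -5*-4 - -1*-5 = 15
Minor M_12 = -2*-4 - -1*-5 = 3
Minor M_13 = -2*-5 - -5*-5 = -15
det = -3*(15) - -3*(3) + 4*(-15)
    = -45 - -9 + -60
    = -96

-96


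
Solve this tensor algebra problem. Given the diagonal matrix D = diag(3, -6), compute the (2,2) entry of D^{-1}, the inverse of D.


For a diagonal matrix, the inverse has entries (D^{-1})_{ii} = 1/d_{ii}.
The diagonal entries are: d_{11} = 3, d_{22} = -6
We need (D^{-1})_{22} = 1/d_{22} = 1/-6 = -1/6

-1/6


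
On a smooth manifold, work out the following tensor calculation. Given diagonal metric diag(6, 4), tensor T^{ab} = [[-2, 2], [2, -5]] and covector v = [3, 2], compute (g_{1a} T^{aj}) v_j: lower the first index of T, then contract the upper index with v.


Step 1: lower the first index. For a diagonal metric, g_{ia} T^{aj} = g_{ii} T^{ij} (no sum on i).
g_{11} = 6
S_1{}^1 = 6 * T^{11} = 6 * -2 = -12
S_1{}^2 = 6 * T^{12} = 6 * 2 = 12
Step 2: contract S_1{}^j with v_j.
S_1{}^1 * v_1 = -12 * 3 = -36
S_1{}^2 * v_2 = 12 * 2 = 24
Result = -36 + 24 = -12

-12


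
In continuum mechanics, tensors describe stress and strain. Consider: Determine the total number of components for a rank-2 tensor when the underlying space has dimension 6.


The number of components of a rank-r tensor in d dimensions is d^r.
Here d = 6 and r = 2.
6^2 = 36

36


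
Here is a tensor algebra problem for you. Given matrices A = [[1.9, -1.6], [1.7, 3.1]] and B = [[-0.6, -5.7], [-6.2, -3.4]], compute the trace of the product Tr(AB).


Tr(AB) = sum_i (AB)_{ii} where (AB)_{ii} = sum_k A_{ik} B_{ki}.
(AB)_{11} = 1.9*-0.6 + -1.6*-6.2 = 8.78
(AB)_{22} = 1.7*-5.7 + 3.1*-3.4 = -20.23
Tr(AB) = 8.78 + -20.23 = -11.45

-11.45


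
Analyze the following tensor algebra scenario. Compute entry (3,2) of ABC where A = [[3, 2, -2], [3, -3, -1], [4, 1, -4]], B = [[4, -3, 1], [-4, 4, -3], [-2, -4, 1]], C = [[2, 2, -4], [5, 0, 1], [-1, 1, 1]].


(ABC)_{32} = sum_m (AB)_{3m} C_{m2}. First compute row 3 of AB.
(AB)_{31} = 4*4 + 1*-4 + -4*-2 = 20
(AB)_{32} = 4*-3 + 1*4 + -4*-4 = 8
(AB)_{33} = 4*1 + 1*-3 + -4*1 = -3
Now contract with column 2 of C:
(AB)_{31} * C_{12} = 20 * 2 = 40
(AB)_{32} * C_{22} = 8 * 0 = 0
(AB)_{33} * C_{32} = -3 * 1 = -3
(ABC)_{32} = 40 + 0 + -3 = 37

37


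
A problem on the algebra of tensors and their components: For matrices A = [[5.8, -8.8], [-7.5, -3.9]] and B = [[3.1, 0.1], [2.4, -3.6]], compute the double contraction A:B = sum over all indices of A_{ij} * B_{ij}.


A:B = sum over all i,j of A_{ij} * B_{ij}.
Row 1: 5.8*3.1=17.98, -8.8*0.1=-0.88 => row sum = 17.1
Row 2: -7.5*2.4=-18, -3.9*-3.6=14.04 => row sum = -3.96
Total = 17.1 + -3.96 = 13.14

13.14


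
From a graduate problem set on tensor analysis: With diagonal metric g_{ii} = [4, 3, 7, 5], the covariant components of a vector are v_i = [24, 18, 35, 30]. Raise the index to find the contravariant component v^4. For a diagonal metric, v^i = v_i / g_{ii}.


To raise an index with a diagonal metric: v^i = v_i / g_{ii}.
For index 4: v_4 = 30, g_{44} = 5
v^4 = 30 / 5 = 6

6


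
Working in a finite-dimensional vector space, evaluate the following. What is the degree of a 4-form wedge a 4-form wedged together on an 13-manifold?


The degree of a wedge product is the sum of the degrees of the individual forms.
Degrees: 4, 4
Total degree = 4 + 4 = 8

8


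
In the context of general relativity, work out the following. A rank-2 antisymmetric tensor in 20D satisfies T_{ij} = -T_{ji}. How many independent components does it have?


An antisymmetric rank-2 tensor satisfies A_{ij} = -A_{ji}, so diagonal entries are zero.
The independent components are the upper-triangular entries: C(n, 2) = n(n-1)/2.
n = 20
C(20, 2) = 20 * 19 / 2 = 380 / 2 = 190

190


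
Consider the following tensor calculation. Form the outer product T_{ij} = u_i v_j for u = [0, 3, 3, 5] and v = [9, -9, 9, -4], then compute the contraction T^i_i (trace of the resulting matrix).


The outer product gives T_{ij} = u_i v_j.
The trace (contraction) is Tr(T) = sum_i T_{ii} = sum_i u_i v_i.
Diagonal entries:
T_{11} = u_1 * v_1 = 0 * 9 = 0
T_{22} = u_2 * v_2 = 3 * -9 = -27
T_{33} = u_3 * v_3 = 3 * 9 = 27
T_{44} = u_4 * v_4 = 5 * -4 = -20
Tr(T) = 0 + -27 + 27 + -20 = -20

-20


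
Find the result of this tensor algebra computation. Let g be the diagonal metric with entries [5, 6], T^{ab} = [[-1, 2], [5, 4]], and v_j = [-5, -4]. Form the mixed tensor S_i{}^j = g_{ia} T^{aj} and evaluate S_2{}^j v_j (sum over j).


Step 1: lower the first index. For a diagonal metric, g_{ia} T^{aj} = g_{ii} T^{ij} (no sum on i).
g_{22} = 6
S_2{}^1 = 6 * T^{21} = 6 * 5 = 30
S_2{}^2 = 6 * T^{22} = 6 * 4 = 24
Step 2: contract S_2{}^j with v_j.
S_2{}^1 * v_1 = 30 * -5 = -150
S_2{}^2 * v_2 = 24 * -4 = -96
Result = -150 + -96 = -246

-246


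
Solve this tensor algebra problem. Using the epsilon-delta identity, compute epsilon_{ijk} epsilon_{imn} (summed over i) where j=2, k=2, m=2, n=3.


Using the identity: epsilon_{ijk} epsilon_{imn} = delta_{jm} delta_{kn} - delta_{jn} delta_{km}.
delta_{22} = 1
delta_{23} = 0
delta_{23} = 0
delta_{22} = 1
Result = 1 * 0 - 0 * 1 = 0 - 0 = 0

0


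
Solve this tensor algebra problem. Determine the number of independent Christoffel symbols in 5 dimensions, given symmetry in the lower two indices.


Christoffel symbols Gamma^k_{ij} are symmetric in i,j, so there are d * d(d+1)/2 independent symbols.
d = 5
d(d+1)/2 = 5 * 6 / 2 = 15
Total = 5 * 15 = 75

75


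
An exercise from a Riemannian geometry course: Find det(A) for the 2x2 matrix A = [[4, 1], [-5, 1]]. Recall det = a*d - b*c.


For a 2x2 matrix [[a, b], [c, d]], det = a*d - b*c.
a = 4, b = 1, c = -5, d = 1
a*d = 4 * 1 = 4
b*c = 1 * -5 = -5
det = 4 - -5 = 9

9


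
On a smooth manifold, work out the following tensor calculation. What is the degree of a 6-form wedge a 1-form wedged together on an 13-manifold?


The degree of a wedge product is the sum of the degrees of the individual forms.
Degrees: 6, 1
Total degree = 6 + 1 = 7

7


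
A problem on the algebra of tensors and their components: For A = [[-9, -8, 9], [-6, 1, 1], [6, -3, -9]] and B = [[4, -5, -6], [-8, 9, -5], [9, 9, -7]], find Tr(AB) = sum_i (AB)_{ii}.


Tr(AB) = sum_i (AB)_{ii} where (AB)_{ii} = sum_k A_{ik} B_{ki}.
(AB)_{11} = -9*4 + -8*-8 + 9*9 = 109
(AB)_{22} = -6*-5 + 1*9 + 1*9 = 48
(AB)_{33} = 6*-6 + -3*-5 + -9*-7 = 42
Tr(AB) = 109 + 48 + 42 = 199

199


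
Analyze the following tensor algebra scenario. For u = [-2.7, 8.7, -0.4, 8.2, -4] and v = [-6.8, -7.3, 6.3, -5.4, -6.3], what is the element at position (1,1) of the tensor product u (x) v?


The outer product entry T_{ij} = u_i * v_j.
We need i=1, j=1.
u_1 = -2.7, v_1 = -6.8
T_{1,1} = -2.7 * -6.8 = 18.36

18.36


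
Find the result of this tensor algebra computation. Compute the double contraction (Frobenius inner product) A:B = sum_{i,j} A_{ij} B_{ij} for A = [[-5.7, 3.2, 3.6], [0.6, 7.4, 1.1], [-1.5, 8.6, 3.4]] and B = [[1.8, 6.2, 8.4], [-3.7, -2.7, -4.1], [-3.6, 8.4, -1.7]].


A:B = sum over all i,j of A_{ij} * B_{ij}.
Row 1: -5.7*1.8=-10.26, 3.2*6.2=19.84, 3.6*8.4=30.24 => row sum = 39.82
Row 2: 0.6*-3.7=-2.22, 7.4*-2.7=-19.98, 1.1*-4.1=-4.51 => row sum = -26.71
Row 3: -1.5*-3.6=5.4, 8.6*8.4=72.24, 3.4*-1.7=-5.78 => row sum = 71.86
Total = 39.82 + -26.71 + 71.86 = 84.97

84.97


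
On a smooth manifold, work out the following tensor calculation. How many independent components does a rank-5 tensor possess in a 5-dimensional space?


The number of components of a rank-r tensor in d dimensions is d^r.
Here d = 5 and r = 5.
5^5 = 3125

3125


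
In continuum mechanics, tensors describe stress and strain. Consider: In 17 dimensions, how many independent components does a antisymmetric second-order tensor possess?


A antisymmetric rank-2 tensor in d dimensions has d(d-1)/2 independent components.
d = 17
d(d-1)/2 = 17 * 16 / 2 = 272 / 2 = 136

136


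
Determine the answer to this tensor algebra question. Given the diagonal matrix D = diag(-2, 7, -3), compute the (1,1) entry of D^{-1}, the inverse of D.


For a diagonal matrix, the inverse has entries (D^{-1})_{ii} = 1/d_{ii}.
The diagonal entries are: d_{11} = -2, d_{22} = 7, d_{33} = -3
We need (D^{-1})_{11} = 1/d_{11} = 1/-2 = -1/2

-1/2


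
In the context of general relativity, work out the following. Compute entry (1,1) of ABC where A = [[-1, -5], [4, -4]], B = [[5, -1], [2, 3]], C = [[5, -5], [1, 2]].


(ABC)_{11} = sum_m (AB)_{1m} C_{m1}. First compute row 1 of AB.
(AB)_{11} = -1*5 + -5*2 = -15
(AB)_{12} = -1*-1 + -5*3 = -14
Now contract with column 1 of C:
(AB)_{11} * C_{11} = -15 * 5 = -75
(AB)_{12} * C_{21} = -14 * 1 = -14
(ABC)_{11} = -75 + -14 = -89

-89


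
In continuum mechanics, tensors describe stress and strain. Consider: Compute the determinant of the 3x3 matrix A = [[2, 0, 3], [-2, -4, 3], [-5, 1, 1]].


Expanding along the first row, det(A) = a11*M_11 - a12*M_12 + a13*M_13, where M_1j is the (1,j) minor.
Minor M_11 = -4*1 - 3*1 = -7
Minor M_12 = -2*1 - 3*-5 = 13
Minor M_13 = -2*1 - -4*-5 = -22
det = 2*(-7) - 0*(13) + 3*(-22)
    = -14 - 0 + -66
    = -80

-80


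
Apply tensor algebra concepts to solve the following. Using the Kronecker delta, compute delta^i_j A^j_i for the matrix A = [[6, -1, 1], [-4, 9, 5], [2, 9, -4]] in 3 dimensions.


The contraction (trace) of a rank-2 tensor is the sum of its diagonal elements.
Diagonal entries: A[1,1] = 6, A[2,2] = 9, A[3,3] = -4
Tr(A) = 6 + 9 + -4 = 11

11


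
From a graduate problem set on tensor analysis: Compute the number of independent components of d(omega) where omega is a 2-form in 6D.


The exterior derivative of a p-form is a (p+1)-form.
Its number of independent components is C(n, p+1).
n = 6, p+1 = 3
C(6, 3) = 20

20


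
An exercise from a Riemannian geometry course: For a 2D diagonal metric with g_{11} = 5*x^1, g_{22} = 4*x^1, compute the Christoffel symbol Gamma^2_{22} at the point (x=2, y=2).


For a diagonal metric, Gamma^k_{ij} = (1/2) g^{kk} (dg_{ik}/dx_j + dg_{jk}/dx_i - dg_{ij}/dx_k).
The metric is diagonal, so g_{ab} = 0 for a != b.
At the given point: g_{11} = 10, g_{22} = 8
g^{22} = 1/8
dg_{22}/dx_2 = dg_{22}/dx_2 = 0
dg_{22}/dx_2 = dg_{22}/dx_2 = 0
dg_{22}/dx_2 = dg_{22}/dx_2 = 0
Numerator = 0 + 0 - 0 = 0
Gamma^2_{22} = 0 / (2 * 8) = 0

0


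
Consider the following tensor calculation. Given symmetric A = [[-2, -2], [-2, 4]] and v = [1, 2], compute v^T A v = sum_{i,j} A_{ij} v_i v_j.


First compute Av:
(Av)_1 = -2*1 + -2*2 = -6
(Av)_2 = -2*1 + 4*2 = 6
Av = [-6, 6]
Then v^T (Av) = 1*-6 + 2*6
= -6 + 12 = 6

6


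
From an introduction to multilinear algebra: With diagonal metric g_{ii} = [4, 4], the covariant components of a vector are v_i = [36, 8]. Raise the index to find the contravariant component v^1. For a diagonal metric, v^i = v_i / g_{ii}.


To raise an index with a diagonal metric: v^i = v_i / g_{ii}.
For index 1: v_1 = 36, g_{11} = 4
v^1 = 36 / 4 = 9

9


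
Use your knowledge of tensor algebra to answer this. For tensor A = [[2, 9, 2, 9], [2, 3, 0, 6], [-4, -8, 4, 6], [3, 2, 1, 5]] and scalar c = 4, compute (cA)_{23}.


Scalar multiplication: (cA)_{ij} = c * A_{ij}.
c = 4
A_{23} = 0
(cA)_{23} = 4 * 0 = 0

0


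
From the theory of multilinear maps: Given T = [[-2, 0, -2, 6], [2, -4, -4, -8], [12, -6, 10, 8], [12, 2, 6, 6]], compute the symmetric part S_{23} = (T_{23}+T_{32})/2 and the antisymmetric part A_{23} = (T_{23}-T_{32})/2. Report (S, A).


T_{23} = -4
T_{32} = -6
S_{23} = (-4 + -6)/2 = -10/2 = -5
A_{23} = (-4 - -6)/2 = 2/2 = 1
Check: S + A = -5 + 1 = -4 = T_{23}.

(-5, 1)


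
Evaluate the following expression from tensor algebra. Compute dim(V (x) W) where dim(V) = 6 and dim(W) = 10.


The dimension of a tensor product is the product of dimensions.
dim(V) = 6, dim(W) = 10
dim(V (x) W) = 6 * 10 = 60

60


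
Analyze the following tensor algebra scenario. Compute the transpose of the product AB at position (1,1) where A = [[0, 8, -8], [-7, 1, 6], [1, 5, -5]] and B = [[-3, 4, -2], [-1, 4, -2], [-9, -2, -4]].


(AB)^T_{ij} = (AB)_{ji} = sum_k A_{jk} B_{ki}.
For i=1, j=1 we need (AB)_{11}:
A_{11} * B_{11} = 0 * -3 = 0
A_{12} * B_{21} = 8 * -1 = -8
A_{13} * B_{31} = -8 * -9 = 72
Sum = 0 + -8 + 72 = 64

64


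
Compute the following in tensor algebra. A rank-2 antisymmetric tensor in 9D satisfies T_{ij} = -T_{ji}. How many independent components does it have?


An antisymmetric rank-2 tensor satisfies A_{ij} = -A_{ji}, so diagonal entries are zero.
The independent components are the upper-triangular entries: C(n, 2) = n(n-1)/2.
n = 9
C(9, 2) = 9 * 8 / 2 = 72 / 2 = 36

36


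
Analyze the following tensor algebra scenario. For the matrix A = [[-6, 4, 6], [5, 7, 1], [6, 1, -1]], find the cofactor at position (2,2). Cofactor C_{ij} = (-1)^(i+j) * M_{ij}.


To find cofactor C_{22}, delete row 2 and column 2.
The resulting 2x2 submatrix is: [[-6, 6], [6, -1]]
Minor M_{22} = -6*-1 - 6*6
  = 6 - 36 = -30
Sign = (-1)^(2+2) = (-1)^4 = 1
Cofactor C_{22} = 1 * -30 = -30

-30


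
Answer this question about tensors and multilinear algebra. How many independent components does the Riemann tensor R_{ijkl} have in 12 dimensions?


The Riemann tensor in d dimensions has d^2(d^2 - 1)/12 independent components.
d = 12, so d^2 = 144
d^2 - 1 = 143
d^2(d^2 - 1) = 144 * 143 = 20592
Divide by 12: 20592 / 12 = 1716

1716


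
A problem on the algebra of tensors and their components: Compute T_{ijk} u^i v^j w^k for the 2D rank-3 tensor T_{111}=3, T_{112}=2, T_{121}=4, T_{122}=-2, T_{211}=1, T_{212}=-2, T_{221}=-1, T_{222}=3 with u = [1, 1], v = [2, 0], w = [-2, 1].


S = sum over i,j,k of T_{ijk} u_i v_j w_k. Expanding all 8 terms:
T_{111}*u_1*v_1*w_1 = 3*1*2*-2 = -12  (running total: -12)
T_{112}*u_1*v_1*w_2 = 2*1*2*1 = 4  (running total: -8)
T_{121}*u_1*v_2*w_1 = 4*1*0*-2 = 0  (running total: -8)
T_{122}*u_1*v_2*w_2 = -2*1*0*1 = 0  (running total: -8)
T_{211}*u_2*v_1*w_1 = 1*1*2*-2 = -4  (running total: -12)
T_{212}*u_2*v_1*w_2 = -2*1*2*1 = -4  (running total: -16)
T_{221}*u_2*v_2*w_1 = -1*1*0*-2 = 0  (running total: -16)
T_{222}*u_2*v_2*w_2 = 3*1*0*1 = 0  (running total: -16)
S = -16

-16


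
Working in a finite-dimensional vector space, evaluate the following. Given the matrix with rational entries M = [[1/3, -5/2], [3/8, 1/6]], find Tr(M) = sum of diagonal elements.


The trace is the sum of diagonal entries.
Diagonal: M[1,1] = 1/3, M[2,2] = 1/6
Tr(M) = 1/3 + 1/6
Computing step by step:
After adding M[1,1]: 1/3
After adding M[2,2]: 1/2
Tr(M) = 1/2

1/2


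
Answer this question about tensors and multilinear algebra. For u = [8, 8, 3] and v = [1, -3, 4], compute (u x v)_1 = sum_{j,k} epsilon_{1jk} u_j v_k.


(u x v)_1 = sum_{j,k} epsilon_{1jk} u_j v_k. Only permutations of (1,2,3) contribute; the two non-zero terms are:
eps_{123} u_2 v_3 = 1 * 8 * 4 = 32
eps_{132} u_3 v_2 = -1 * 3 * -3 = 9
(u x v)_1 = 41

41


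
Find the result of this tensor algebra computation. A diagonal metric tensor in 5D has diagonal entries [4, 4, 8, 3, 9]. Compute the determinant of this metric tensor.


For a diagonal metric, the determinant is the product of diagonal entries.
Diagonal entries: 4, 4, 8, 3, 9
det(g) = 4 * 4 * 8 * 3 * 9 = 3456

3456


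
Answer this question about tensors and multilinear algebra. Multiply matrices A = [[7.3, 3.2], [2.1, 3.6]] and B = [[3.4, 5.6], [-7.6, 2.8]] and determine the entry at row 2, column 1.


(AB)_{ij} = sum_k A_{ik} B_{kj}.
For i=2, j=1:
A_{21} * B_{11} = 2.1 * 3.4 = 7.14
A_{22} * B_{21} = 3.6 * -7.6 = -27.36
Sum = 7.14 + -27.36 = -20.22

-20.22


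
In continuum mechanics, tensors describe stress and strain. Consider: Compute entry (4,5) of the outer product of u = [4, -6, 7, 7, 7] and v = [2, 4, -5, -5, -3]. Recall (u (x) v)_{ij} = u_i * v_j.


The outer product entry T_{ij} = u_i * v_j.
We need i=4, j=5.
u_4 = 7, v_5 = -3
T_{4,5} = 7 * -3 = -21

-21


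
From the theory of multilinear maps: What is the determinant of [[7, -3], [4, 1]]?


For a 2x2 matrix [[a, b], [c, d]], det = a*d - b*c.
a = 7, b = -3, c = 4, d = 1
a*d = 7 * 1 = 7
b*c = -3 * 4 = -12
det = 7 - -12 = 19

19


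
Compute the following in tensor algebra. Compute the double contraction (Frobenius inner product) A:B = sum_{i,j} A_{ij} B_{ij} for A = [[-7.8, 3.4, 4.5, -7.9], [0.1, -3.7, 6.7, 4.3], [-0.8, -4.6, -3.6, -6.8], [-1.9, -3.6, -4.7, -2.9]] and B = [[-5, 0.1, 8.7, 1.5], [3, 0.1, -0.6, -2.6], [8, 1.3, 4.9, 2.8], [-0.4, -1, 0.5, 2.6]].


A:B = sum over all i,j of A_{ij} * B_{ij}.
Row 1: -7.8*-5=39, 3.4*0.1=0.34, 4.5*8.7=39.15, -7.9*1.5=-11.85 => row sum = 66.64
Row 2: 0.1*3=0.3, -3.7*0.1=-0.37, 6.7*-0.6=-4.02, 4.3*-2.6=-11.18 => row sum = -15.27
Row 3: -0.8*8=-6.4, -4.6*1.3=-5.98, -3.6*4.9=-17.64, -6.8*2.8=-19.04 => row sum = -49.06
Row 4: -1.9*-0.4=0.76, -3.6*-1=3.6, -4.7*0.5=-2.35, -2.9*2.6=-7.54 => row sum = -5.53
Total = 66.64 + -15.27 + -49.06 + -5.53 = -3.22

-3.22


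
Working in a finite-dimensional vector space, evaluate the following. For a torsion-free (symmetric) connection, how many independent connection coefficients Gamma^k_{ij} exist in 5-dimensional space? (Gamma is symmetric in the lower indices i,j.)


Christoffel symbols Gamma^k_{ij} are symmetric in i,j, so there are d * d(d+1)/2 independent symbols.
d = 5
d(d+1)/2 = 5 * 6 / 2 = 15
Total = 5 * 15 = 75

75


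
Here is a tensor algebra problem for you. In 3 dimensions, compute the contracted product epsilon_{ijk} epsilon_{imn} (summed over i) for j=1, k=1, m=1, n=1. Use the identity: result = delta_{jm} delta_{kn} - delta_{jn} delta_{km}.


Using the identity: epsilon_{ijk} epsilon_{imn} = delta_{jm} delta_{kn} - delta_{jn} delta_{km}.
delta_{11} = 1
delta_{11} = 1
delta_{11} = 1
delta_{11} = 1
Result = 1 * 1 - 1 * 1 = 1 - 1 = 0

0


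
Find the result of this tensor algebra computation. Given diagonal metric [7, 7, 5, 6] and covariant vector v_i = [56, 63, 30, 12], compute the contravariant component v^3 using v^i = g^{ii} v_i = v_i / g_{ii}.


To raise an index with a diagonal metric: v^i = v_i / g_{ii}.
For index 3: v_3 = 30, g_{33} = 5
v^3 = 30 / 5 = 6

6


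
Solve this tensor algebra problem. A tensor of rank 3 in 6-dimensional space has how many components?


The number of components of a rank-r tensor in d dimensions is d^r.
Here d = 6 and r = 3.
6^3 = 216

216


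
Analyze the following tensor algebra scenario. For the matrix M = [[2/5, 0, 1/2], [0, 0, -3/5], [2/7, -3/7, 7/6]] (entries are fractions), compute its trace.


The trace is the sum of diagonal entries.
Diagonal: M[1,1] = 2/5, M[2,2] = 0, M[3,3] = 7/6
Tr(M) = 2/5 + 0 + 7/6
Computing step by step:
After adding M[1,1]: 2/5
After adding M[2,2]: 2/5
After adding M[3,3]: 47/30
Tr(M) = 47/30

47/30


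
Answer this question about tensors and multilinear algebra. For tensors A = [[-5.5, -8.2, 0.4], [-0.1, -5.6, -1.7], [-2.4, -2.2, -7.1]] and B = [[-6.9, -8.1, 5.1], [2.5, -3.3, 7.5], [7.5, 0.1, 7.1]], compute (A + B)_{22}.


Tensor addition is component-wise: (A + B)_{ij} = A_{ij} + B_{ij}.
A_{22} = -5.6
B_{22} = -3.3
(A + B)_{22} = -5.6 + -3.3 = -8.9

-8.9


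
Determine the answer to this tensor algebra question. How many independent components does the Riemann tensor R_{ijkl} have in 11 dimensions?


The Riemann tensor in d dimensions has d^2(d^2 - 1)/12 independent components.
d = 11, so d^2 = 121
d^2 - 1 = 120
d^2(d^2 - 1) = 121 * 120 = 14520
Divide by 12: 14520 / 12 = 1210

1210


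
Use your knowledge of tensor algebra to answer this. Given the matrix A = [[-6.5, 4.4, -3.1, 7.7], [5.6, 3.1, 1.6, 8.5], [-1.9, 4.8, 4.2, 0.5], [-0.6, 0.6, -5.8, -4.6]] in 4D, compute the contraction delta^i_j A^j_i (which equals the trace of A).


The contraction (trace) of a rank-2 tensor is the sum of its diagonal elements.
Diagonal entries: A[1,1] = -6.5, A[2,2] = 3.1, A[3,3] = 4.2, A[4,4] = -4.6
Tr(A) = -6.5 + 3.1 + 4.2 + -4.6 = -3.8

-3.8


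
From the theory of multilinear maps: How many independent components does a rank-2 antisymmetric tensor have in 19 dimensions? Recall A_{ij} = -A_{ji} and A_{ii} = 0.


An antisymmetric rank-2 tensor satisfies A_{ij} = -A_{ji}, so diagonal entries are zero.
The independent components are the upper-triangular entries: C(n, 2) = n(n-1)/2.
n = 19
C(19, 2) = 19 * 18 / 2 = 342 / 2 = 171

171
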